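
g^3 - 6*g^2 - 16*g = g*(g - 8)*(g + 2)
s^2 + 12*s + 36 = (s + 6)^2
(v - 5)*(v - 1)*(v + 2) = v^3 - 4*v^2 - 7*v + 10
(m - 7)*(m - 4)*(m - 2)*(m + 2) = m^4 - 11*m^3 + 24*m^2 + 44*m - 112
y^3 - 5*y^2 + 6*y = y*(y - 3)*(y - 2)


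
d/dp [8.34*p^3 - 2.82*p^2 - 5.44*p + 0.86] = 25.02*p^2 - 5.64*p - 5.44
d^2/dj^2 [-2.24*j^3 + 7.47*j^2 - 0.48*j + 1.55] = 14.94 - 13.44*j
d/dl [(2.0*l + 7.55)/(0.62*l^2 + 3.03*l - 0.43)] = (1.24*l^2 + 6.06*l - (1.24*l + 3.03)*(2.0*l + 7.55) - 0.86)/(0.62*l^2 + 3.03*l - 0.43)^2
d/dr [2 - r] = -1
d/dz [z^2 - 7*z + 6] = 2*z - 7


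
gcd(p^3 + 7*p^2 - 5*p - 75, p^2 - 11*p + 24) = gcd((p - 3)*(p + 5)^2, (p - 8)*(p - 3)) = p - 3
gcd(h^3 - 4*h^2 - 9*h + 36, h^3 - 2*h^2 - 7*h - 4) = h - 4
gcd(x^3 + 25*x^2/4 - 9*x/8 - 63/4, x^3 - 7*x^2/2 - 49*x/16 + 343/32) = x + 7/4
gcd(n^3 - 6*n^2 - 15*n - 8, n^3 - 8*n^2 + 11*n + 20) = n + 1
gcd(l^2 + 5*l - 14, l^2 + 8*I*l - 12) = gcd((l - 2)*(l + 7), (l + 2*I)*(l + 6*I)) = 1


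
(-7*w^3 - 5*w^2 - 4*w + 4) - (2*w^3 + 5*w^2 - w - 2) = -9*w^3 - 10*w^2 - 3*w + 6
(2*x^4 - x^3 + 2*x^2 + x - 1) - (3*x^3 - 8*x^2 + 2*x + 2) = 2*x^4 - 4*x^3 + 10*x^2 - x - 3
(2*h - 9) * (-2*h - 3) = -4*h^2 + 12*h + 27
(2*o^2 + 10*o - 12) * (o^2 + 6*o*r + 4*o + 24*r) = 2*o^4 + 12*o^3*r + 18*o^3 + 108*o^2*r + 28*o^2 + 168*o*r - 48*o - 288*r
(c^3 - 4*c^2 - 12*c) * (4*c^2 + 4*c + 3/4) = 4*c^5 - 12*c^4 - 253*c^3/4 - 51*c^2 - 9*c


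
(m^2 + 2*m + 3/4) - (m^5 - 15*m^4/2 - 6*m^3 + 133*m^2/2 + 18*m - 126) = -m^5 + 15*m^4/2 + 6*m^3 - 131*m^2/2 - 16*m + 507/4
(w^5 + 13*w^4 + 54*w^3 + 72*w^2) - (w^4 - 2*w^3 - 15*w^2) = w^5 + 12*w^4 + 56*w^3 + 87*w^2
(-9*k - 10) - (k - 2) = -10*k - 8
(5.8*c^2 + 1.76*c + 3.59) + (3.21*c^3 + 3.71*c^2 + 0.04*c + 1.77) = 3.21*c^3 + 9.51*c^2 + 1.8*c + 5.36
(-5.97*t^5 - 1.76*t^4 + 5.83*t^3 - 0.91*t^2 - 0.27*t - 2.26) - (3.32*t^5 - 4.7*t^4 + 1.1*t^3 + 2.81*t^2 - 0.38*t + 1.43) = -9.29*t^5 + 2.94*t^4 + 4.73*t^3 - 3.72*t^2 + 0.11*t - 3.69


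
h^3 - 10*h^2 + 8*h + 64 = (h - 8)*(h - 4)*(h + 2)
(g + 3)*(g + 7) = g^2 + 10*g + 21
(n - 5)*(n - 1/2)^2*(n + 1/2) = n^4 - 11*n^3/2 + 9*n^2/4 + 11*n/8 - 5/8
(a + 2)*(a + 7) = a^2 + 9*a + 14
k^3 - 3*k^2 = k^2*(k - 3)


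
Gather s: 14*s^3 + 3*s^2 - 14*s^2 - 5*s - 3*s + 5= 14*s^3 - 11*s^2 - 8*s + 5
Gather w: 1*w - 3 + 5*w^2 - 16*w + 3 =5*w^2 - 15*w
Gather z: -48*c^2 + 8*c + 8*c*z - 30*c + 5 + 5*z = -48*c^2 - 22*c + z*(8*c + 5) + 5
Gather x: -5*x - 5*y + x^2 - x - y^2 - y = x^2 - 6*x - y^2 - 6*y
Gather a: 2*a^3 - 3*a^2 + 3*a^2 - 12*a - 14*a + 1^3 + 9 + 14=2*a^3 - 26*a + 24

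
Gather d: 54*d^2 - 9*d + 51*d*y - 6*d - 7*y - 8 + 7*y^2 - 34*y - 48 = 54*d^2 + d*(51*y - 15) + 7*y^2 - 41*y - 56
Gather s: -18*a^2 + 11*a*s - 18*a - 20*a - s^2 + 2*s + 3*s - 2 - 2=-18*a^2 - 38*a - s^2 + s*(11*a + 5) - 4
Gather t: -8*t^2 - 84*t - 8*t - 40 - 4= -8*t^2 - 92*t - 44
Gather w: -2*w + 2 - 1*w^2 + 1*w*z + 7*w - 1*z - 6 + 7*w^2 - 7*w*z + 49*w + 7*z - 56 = 6*w^2 + w*(54 - 6*z) + 6*z - 60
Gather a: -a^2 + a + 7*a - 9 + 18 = -a^2 + 8*a + 9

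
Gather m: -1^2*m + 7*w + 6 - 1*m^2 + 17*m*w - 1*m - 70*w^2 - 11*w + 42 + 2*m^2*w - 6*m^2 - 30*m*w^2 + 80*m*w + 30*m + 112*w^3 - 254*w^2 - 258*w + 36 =m^2*(2*w - 7) + m*(-30*w^2 + 97*w + 28) + 112*w^3 - 324*w^2 - 262*w + 84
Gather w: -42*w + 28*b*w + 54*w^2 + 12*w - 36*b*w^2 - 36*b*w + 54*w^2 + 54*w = w^2*(108 - 36*b) + w*(24 - 8*b)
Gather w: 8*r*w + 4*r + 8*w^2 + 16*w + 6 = 4*r + 8*w^2 + w*(8*r + 16) + 6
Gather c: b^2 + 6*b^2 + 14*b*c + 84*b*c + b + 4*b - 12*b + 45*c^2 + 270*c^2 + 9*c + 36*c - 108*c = 7*b^2 - 7*b + 315*c^2 + c*(98*b - 63)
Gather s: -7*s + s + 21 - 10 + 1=12 - 6*s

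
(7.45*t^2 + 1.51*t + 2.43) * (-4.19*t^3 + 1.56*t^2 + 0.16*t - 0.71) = -31.2155*t^5 + 5.2951*t^4 - 6.6341*t^3 - 1.2571*t^2 - 0.6833*t - 1.7253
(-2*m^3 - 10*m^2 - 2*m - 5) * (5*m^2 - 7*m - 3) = -10*m^5 - 36*m^4 + 66*m^3 + 19*m^2 + 41*m + 15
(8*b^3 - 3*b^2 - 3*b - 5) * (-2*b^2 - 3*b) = -16*b^5 - 18*b^4 + 15*b^3 + 19*b^2 + 15*b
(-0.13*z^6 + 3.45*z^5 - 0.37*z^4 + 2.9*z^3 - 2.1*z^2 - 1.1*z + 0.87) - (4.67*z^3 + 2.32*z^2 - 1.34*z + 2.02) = -0.13*z^6 + 3.45*z^5 - 0.37*z^4 - 1.77*z^3 - 4.42*z^2 + 0.24*z - 1.15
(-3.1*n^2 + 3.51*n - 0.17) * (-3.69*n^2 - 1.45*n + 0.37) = 11.439*n^4 - 8.4569*n^3 - 5.6092*n^2 + 1.5452*n - 0.0629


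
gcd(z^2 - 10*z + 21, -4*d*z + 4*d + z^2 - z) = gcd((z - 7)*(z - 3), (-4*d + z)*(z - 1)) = 1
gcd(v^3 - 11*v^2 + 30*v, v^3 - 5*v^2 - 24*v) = v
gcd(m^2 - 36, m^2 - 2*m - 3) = 1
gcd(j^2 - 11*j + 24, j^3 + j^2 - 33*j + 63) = j - 3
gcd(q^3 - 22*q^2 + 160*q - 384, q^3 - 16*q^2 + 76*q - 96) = q^2 - 14*q + 48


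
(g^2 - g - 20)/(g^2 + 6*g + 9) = (g^2 - g - 20)/(g^2 + 6*g + 9)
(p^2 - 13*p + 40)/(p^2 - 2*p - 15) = (p - 8)/(p + 3)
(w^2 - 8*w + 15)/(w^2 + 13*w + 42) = (w^2 - 8*w + 15)/(w^2 + 13*w + 42)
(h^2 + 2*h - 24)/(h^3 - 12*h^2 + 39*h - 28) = (h + 6)/(h^2 - 8*h + 7)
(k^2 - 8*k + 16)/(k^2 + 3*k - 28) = (k - 4)/(k + 7)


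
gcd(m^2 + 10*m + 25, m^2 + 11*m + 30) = m + 5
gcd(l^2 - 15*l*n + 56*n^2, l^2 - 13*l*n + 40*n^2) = l - 8*n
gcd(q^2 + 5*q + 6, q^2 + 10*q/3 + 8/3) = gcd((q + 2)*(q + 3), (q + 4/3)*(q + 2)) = q + 2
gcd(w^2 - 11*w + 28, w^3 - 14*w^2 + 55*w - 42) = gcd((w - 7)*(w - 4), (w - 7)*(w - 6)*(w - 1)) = w - 7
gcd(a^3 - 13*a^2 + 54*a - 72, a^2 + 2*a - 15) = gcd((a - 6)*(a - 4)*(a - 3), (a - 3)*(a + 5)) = a - 3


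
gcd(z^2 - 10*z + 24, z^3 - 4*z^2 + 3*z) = 1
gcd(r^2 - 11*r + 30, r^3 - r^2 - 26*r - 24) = r - 6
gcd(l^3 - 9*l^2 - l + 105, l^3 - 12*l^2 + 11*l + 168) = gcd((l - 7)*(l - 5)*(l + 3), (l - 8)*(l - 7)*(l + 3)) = l^2 - 4*l - 21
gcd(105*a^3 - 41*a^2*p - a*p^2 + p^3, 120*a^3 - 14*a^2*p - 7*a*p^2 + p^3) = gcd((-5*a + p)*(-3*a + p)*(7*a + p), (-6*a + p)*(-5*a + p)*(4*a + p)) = -5*a + p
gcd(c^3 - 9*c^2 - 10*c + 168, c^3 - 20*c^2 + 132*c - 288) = c - 6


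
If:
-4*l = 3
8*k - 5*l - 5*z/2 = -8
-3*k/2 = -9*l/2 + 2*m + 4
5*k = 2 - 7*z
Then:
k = -309/274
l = -3/4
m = -6229/2192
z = 299/274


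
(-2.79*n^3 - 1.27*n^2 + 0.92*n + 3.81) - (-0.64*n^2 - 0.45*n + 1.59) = -2.79*n^3 - 0.63*n^2 + 1.37*n + 2.22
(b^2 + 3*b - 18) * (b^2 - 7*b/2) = b^4 - b^3/2 - 57*b^2/2 + 63*b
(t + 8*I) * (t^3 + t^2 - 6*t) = t^4 + t^3 + 8*I*t^3 - 6*t^2 + 8*I*t^2 - 48*I*t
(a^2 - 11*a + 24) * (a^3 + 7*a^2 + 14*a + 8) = a^5 - 4*a^4 - 39*a^3 + 22*a^2 + 248*a + 192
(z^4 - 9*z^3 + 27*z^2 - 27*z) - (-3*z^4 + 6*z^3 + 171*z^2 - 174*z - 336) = 4*z^4 - 15*z^3 - 144*z^2 + 147*z + 336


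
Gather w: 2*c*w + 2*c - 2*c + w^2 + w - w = 2*c*w + w^2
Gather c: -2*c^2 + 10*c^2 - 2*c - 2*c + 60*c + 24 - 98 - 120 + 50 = 8*c^2 + 56*c - 144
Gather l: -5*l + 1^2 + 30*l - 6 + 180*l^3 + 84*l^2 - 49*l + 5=180*l^3 + 84*l^2 - 24*l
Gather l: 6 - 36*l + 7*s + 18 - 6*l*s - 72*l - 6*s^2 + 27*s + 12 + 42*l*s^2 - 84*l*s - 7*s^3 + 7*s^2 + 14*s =l*(42*s^2 - 90*s - 108) - 7*s^3 + s^2 + 48*s + 36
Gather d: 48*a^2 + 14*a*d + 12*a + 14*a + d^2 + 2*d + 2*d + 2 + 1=48*a^2 + 26*a + d^2 + d*(14*a + 4) + 3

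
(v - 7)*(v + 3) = v^2 - 4*v - 21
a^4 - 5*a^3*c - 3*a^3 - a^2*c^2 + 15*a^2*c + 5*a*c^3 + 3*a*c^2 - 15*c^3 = (a - 3)*(a - 5*c)*(a - c)*(a + c)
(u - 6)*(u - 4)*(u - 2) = u^3 - 12*u^2 + 44*u - 48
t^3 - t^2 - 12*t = t*(t - 4)*(t + 3)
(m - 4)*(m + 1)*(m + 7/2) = m^3 + m^2/2 - 29*m/2 - 14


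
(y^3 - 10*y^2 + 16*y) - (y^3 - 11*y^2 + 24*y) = y^2 - 8*y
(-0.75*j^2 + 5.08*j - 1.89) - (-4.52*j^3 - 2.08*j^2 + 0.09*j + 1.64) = 4.52*j^3 + 1.33*j^2 + 4.99*j - 3.53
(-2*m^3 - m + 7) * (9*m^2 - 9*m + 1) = -18*m^5 + 18*m^4 - 11*m^3 + 72*m^2 - 64*m + 7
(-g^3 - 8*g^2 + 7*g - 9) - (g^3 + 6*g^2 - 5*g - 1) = -2*g^3 - 14*g^2 + 12*g - 8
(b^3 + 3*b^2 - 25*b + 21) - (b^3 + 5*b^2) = -2*b^2 - 25*b + 21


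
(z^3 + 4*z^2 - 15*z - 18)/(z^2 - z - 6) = (z^2 + 7*z + 6)/(z + 2)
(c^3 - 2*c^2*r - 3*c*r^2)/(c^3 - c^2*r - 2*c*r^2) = (-c + 3*r)/(-c + 2*r)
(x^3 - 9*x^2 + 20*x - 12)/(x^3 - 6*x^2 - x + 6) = (x - 2)/(x + 1)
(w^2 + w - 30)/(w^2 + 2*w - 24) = (w - 5)/(w - 4)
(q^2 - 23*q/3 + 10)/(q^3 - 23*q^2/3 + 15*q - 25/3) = (q - 6)/(q^2 - 6*q + 5)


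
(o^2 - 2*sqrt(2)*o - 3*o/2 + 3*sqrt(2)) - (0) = o^2 - 2*sqrt(2)*o - 3*o/2 + 3*sqrt(2)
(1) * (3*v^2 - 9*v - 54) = 3*v^2 - 9*v - 54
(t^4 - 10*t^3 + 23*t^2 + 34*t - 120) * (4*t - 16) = 4*t^5 - 56*t^4 + 252*t^3 - 232*t^2 - 1024*t + 1920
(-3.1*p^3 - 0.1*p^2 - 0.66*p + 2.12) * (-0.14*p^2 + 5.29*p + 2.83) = 0.434*p^5 - 16.385*p^4 - 9.2096*p^3 - 4.0712*p^2 + 9.347*p + 5.9996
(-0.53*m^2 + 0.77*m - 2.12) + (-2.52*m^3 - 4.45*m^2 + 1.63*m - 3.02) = -2.52*m^3 - 4.98*m^2 + 2.4*m - 5.14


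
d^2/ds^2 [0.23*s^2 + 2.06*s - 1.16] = 0.460000000000000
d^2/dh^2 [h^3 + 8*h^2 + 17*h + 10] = 6*h + 16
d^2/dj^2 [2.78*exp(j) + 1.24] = 2.78*exp(j)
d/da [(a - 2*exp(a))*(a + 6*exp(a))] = 4*a*exp(a) + 2*a - 24*exp(2*a) + 4*exp(a)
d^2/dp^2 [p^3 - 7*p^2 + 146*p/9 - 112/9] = 6*p - 14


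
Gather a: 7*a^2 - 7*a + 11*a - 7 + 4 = 7*a^2 + 4*a - 3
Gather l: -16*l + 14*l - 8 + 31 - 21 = 2 - 2*l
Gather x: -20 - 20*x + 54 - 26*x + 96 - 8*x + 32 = 162 - 54*x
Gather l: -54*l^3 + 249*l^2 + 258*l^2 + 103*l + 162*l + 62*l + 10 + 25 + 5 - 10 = -54*l^3 + 507*l^2 + 327*l + 30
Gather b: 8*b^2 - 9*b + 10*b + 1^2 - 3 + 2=8*b^2 + b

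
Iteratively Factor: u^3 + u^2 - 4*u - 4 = (u - 2)*(u^2 + 3*u + 2) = (u - 2)*(u + 1)*(u + 2)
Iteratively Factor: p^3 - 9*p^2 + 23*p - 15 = (p - 3)*(p^2 - 6*p + 5) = (p - 3)*(p - 1)*(p - 5)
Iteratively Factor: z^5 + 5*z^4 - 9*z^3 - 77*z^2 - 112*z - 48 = (z + 1)*(z^4 + 4*z^3 - 13*z^2 - 64*z - 48) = (z + 1)*(z + 4)*(z^3 - 13*z - 12) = (z + 1)^2*(z + 4)*(z^2 - z - 12) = (z - 4)*(z + 1)^2*(z + 4)*(z + 3)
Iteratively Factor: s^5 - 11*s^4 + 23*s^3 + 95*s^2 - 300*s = (s - 5)*(s^4 - 6*s^3 - 7*s^2 + 60*s) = (s - 5)^2*(s^3 - s^2 - 12*s) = (s - 5)^2*(s + 3)*(s^2 - 4*s) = s*(s - 5)^2*(s + 3)*(s - 4)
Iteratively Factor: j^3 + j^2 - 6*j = (j + 3)*(j^2 - 2*j) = j*(j + 3)*(j - 2)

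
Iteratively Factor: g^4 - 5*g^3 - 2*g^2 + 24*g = (g - 3)*(g^3 - 2*g^2 - 8*g) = (g - 3)*(g + 2)*(g^2 - 4*g) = (g - 4)*(g - 3)*(g + 2)*(g)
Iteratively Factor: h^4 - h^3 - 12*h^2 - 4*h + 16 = (h + 2)*(h^3 - 3*h^2 - 6*h + 8) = (h - 1)*(h + 2)*(h^2 - 2*h - 8) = (h - 4)*(h - 1)*(h + 2)*(h + 2)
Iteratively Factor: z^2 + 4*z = (z)*(z + 4)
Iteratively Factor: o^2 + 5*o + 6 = (o + 3)*(o + 2)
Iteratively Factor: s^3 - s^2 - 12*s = (s - 4)*(s^2 + 3*s) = (s - 4)*(s + 3)*(s)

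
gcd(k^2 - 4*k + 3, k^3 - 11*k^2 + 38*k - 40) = 1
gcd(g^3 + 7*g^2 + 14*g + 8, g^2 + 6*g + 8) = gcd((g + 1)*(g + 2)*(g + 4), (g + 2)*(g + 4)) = g^2 + 6*g + 8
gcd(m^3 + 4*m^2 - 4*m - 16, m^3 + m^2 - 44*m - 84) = m + 2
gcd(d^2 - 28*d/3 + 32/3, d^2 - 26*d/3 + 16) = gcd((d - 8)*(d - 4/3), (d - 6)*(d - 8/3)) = 1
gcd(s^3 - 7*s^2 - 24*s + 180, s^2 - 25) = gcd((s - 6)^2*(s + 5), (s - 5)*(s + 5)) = s + 5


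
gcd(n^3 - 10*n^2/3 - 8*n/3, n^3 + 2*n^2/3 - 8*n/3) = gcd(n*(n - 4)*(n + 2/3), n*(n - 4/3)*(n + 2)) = n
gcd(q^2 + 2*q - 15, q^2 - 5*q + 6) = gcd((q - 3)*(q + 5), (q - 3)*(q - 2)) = q - 3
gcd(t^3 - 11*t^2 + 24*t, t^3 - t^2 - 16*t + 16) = 1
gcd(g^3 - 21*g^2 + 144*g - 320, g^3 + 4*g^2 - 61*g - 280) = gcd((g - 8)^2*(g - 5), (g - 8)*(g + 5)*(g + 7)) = g - 8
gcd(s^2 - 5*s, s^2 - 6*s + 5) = s - 5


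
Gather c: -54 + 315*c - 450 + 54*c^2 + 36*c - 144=54*c^2 + 351*c - 648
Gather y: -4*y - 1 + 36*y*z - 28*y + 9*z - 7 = y*(36*z - 32) + 9*z - 8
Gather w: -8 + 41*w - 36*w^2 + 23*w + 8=-36*w^2 + 64*w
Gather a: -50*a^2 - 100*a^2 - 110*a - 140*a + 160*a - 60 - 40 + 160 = -150*a^2 - 90*a + 60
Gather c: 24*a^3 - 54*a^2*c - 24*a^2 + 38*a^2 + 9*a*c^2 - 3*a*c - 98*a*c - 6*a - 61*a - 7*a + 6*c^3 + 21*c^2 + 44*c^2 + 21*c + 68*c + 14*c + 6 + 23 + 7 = 24*a^3 + 14*a^2 - 74*a + 6*c^3 + c^2*(9*a + 65) + c*(-54*a^2 - 101*a + 103) + 36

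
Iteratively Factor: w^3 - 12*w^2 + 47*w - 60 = (w - 3)*(w^2 - 9*w + 20) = (w - 5)*(w - 3)*(w - 4)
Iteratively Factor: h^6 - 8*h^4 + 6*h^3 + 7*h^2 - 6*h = (h)*(h^5 - 8*h^3 + 6*h^2 + 7*h - 6) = h*(h + 1)*(h^4 - h^3 - 7*h^2 + 13*h - 6) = h*(h - 1)*(h + 1)*(h^3 - 7*h + 6) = h*(h - 1)*(h + 1)*(h + 3)*(h^2 - 3*h + 2) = h*(h - 1)^2*(h + 1)*(h + 3)*(h - 2)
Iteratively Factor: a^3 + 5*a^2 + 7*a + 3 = (a + 1)*(a^2 + 4*a + 3) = (a + 1)^2*(a + 3)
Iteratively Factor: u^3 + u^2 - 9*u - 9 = (u + 1)*(u^2 - 9) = (u - 3)*(u + 1)*(u + 3)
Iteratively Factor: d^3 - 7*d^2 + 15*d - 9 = (d - 1)*(d^2 - 6*d + 9) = (d - 3)*(d - 1)*(d - 3)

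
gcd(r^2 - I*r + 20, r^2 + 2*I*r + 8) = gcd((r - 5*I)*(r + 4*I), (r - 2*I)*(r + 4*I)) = r + 4*I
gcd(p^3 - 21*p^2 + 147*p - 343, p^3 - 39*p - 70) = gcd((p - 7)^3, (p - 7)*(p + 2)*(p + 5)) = p - 7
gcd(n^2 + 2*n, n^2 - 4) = n + 2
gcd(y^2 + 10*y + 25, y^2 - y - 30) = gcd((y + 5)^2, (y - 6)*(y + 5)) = y + 5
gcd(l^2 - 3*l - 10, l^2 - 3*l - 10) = l^2 - 3*l - 10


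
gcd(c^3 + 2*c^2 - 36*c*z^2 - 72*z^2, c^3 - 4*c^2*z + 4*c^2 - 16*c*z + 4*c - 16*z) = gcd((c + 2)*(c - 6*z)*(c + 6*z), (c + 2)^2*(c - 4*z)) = c + 2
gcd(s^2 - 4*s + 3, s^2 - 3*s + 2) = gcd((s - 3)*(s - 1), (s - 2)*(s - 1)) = s - 1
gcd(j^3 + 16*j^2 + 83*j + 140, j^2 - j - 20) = j + 4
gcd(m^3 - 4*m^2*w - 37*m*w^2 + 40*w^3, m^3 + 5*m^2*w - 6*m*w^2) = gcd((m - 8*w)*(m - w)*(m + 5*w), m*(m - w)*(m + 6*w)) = -m + w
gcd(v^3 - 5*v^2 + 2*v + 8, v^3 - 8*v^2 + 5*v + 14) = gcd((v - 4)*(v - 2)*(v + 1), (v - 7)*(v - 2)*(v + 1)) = v^2 - v - 2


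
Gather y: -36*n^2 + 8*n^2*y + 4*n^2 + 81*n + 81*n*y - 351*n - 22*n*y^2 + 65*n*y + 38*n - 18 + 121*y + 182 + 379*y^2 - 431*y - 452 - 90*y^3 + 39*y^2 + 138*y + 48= -32*n^2 - 232*n - 90*y^3 + y^2*(418 - 22*n) + y*(8*n^2 + 146*n - 172) - 240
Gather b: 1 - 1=0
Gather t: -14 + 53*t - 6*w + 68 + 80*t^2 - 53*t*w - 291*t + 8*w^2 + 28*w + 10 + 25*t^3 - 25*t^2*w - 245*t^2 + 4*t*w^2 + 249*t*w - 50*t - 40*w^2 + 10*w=25*t^3 + t^2*(-25*w - 165) + t*(4*w^2 + 196*w - 288) - 32*w^2 + 32*w + 64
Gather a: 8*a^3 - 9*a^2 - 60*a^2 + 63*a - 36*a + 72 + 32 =8*a^3 - 69*a^2 + 27*a + 104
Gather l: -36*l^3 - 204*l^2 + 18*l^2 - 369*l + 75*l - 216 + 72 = -36*l^3 - 186*l^2 - 294*l - 144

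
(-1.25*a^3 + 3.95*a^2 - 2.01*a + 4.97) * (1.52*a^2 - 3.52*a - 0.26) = -1.9*a^5 + 10.404*a^4 - 16.6342*a^3 + 13.6026*a^2 - 16.9718*a - 1.2922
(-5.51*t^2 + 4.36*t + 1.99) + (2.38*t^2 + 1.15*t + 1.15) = -3.13*t^2 + 5.51*t + 3.14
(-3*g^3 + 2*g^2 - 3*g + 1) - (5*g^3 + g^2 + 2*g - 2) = -8*g^3 + g^2 - 5*g + 3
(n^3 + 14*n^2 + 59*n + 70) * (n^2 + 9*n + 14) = n^5 + 23*n^4 + 199*n^3 + 797*n^2 + 1456*n + 980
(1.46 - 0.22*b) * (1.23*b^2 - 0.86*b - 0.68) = -0.2706*b^3 + 1.985*b^2 - 1.106*b - 0.9928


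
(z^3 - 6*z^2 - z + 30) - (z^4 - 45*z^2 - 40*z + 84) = -z^4 + z^3 + 39*z^2 + 39*z - 54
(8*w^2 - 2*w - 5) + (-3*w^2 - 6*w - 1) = 5*w^2 - 8*w - 6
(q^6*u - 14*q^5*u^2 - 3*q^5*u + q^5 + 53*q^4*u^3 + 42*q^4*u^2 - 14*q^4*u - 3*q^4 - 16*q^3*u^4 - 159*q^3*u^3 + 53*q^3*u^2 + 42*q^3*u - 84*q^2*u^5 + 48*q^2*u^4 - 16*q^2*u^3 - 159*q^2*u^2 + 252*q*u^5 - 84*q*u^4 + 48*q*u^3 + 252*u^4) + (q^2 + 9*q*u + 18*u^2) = q^6*u - 14*q^5*u^2 - 3*q^5*u + q^5 + 53*q^4*u^3 + 42*q^4*u^2 - 14*q^4*u - 3*q^4 - 16*q^3*u^4 - 159*q^3*u^3 + 53*q^3*u^2 + 42*q^3*u - 84*q^2*u^5 + 48*q^2*u^4 - 16*q^2*u^3 - 159*q^2*u^2 + q^2 + 252*q*u^5 - 84*q*u^4 + 48*q*u^3 + 9*q*u + 252*u^4 + 18*u^2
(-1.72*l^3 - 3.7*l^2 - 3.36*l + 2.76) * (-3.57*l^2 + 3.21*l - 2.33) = 6.1404*l^5 + 7.6878*l^4 + 4.1258*l^3 - 12.0178*l^2 + 16.6884*l - 6.4308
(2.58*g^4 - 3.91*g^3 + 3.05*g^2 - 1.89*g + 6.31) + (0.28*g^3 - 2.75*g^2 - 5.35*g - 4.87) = 2.58*g^4 - 3.63*g^3 + 0.3*g^2 - 7.24*g + 1.44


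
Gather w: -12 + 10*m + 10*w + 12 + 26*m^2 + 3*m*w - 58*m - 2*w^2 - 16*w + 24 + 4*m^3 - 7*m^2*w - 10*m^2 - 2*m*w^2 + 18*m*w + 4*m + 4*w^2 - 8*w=4*m^3 + 16*m^2 - 44*m + w^2*(2 - 2*m) + w*(-7*m^2 + 21*m - 14) + 24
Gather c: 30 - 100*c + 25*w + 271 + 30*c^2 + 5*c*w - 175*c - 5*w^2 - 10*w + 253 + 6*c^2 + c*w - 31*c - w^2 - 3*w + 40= 36*c^2 + c*(6*w - 306) - 6*w^2 + 12*w + 594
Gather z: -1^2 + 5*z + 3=5*z + 2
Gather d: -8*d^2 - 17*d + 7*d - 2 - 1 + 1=-8*d^2 - 10*d - 2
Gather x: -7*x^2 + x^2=-6*x^2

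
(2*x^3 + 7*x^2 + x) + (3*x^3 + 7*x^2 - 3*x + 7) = 5*x^3 + 14*x^2 - 2*x + 7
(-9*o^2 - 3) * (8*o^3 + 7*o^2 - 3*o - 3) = -72*o^5 - 63*o^4 + 3*o^3 + 6*o^2 + 9*o + 9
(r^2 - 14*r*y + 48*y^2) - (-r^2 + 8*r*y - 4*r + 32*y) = 2*r^2 - 22*r*y + 4*r + 48*y^2 - 32*y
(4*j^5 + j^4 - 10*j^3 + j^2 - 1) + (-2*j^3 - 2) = 4*j^5 + j^4 - 12*j^3 + j^2 - 3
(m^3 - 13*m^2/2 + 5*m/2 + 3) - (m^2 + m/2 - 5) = m^3 - 15*m^2/2 + 2*m + 8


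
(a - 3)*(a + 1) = a^2 - 2*a - 3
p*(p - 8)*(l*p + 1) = l*p^3 - 8*l*p^2 + p^2 - 8*p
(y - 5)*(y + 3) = y^2 - 2*y - 15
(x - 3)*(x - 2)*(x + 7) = x^3 + 2*x^2 - 29*x + 42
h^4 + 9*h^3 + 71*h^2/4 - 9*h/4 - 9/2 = (h - 1/2)*(h + 1/2)*(h + 3)*(h + 6)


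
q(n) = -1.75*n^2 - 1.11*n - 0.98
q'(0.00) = -1.11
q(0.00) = -0.98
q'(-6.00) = 19.89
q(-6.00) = -57.32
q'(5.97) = -22.00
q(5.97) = -69.98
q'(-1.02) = 2.46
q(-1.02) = -1.67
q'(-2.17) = 6.48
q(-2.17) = -6.81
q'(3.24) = -12.45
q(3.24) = -22.95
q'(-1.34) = 3.58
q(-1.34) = -2.63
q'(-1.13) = 2.84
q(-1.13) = -1.96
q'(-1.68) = 4.77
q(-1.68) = -4.05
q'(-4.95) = 16.22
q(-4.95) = -38.36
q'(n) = -3.5*n - 1.11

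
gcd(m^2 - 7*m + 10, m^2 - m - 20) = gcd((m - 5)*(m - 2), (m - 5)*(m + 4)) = m - 5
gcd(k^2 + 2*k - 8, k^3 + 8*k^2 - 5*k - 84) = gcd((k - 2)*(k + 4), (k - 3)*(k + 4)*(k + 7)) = k + 4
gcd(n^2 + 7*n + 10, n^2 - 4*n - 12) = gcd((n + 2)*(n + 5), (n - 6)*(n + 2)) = n + 2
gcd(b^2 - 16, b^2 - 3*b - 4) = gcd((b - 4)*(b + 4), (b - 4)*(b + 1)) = b - 4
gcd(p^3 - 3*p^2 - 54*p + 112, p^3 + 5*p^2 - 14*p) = p^2 + 5*p - 14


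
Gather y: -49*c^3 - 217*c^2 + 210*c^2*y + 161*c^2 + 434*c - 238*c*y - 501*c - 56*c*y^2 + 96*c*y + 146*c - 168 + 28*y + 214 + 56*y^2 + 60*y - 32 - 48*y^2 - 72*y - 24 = -49*c^3 - 56*c^2 + 79*c + y^2*(8 - 56*c) + y*(210*c^2 - 142*c + 16) - 10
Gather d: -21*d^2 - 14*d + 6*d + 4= -21*d^2 - 8*d + 4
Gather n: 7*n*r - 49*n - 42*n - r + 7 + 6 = n*(7*r - 91) - r + 13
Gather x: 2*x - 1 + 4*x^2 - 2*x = 4*x^2 - 1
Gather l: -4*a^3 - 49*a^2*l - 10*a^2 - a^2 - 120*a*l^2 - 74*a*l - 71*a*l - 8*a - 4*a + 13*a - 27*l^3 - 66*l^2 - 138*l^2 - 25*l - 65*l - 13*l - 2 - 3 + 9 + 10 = -4*a^3 - 11*a^2 + a - 27*l^3 + l^2*(-120*a - 204) + l*(-49*a^2 - 145*a - 103) + 14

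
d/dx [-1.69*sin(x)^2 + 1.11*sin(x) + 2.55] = (1.11 - 3.38*sin(x))*cos(x)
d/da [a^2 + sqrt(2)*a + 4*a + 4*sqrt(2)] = 2*a + sqrt(2) + 4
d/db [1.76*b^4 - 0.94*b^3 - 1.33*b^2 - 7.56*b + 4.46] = 7.04*b^3 - 2.82*b^2 - 2.66*b - 7.56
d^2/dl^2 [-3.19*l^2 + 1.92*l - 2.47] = -6.38000000000000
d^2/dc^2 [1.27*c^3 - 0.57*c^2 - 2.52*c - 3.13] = 7.62*c - 1.14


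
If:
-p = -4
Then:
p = 4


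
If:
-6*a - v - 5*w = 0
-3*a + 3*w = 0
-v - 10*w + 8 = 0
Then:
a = -8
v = 88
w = -8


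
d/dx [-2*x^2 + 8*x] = 8 - 4*x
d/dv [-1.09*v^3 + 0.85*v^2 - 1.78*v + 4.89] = -3.27*v^2 + 1.7*v - 1.78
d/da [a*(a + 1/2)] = 2*a + 1/2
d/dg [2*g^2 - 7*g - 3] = 4*g - 7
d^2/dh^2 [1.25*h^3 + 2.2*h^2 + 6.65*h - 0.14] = 7.5*h + 4.4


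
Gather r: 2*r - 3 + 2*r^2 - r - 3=2*r^2 + r - 6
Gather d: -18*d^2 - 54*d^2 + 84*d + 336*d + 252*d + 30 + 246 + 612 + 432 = -72*d^2 + 672*d + 1320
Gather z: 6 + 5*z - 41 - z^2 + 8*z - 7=-z^2 + 13*z - 42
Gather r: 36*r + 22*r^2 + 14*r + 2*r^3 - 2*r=2*r^3 + 22*r^2 + 48*r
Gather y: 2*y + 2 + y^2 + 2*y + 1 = y^2 + 4*y + 3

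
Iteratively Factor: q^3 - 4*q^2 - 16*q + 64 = (q - 4)*(q^2 - 16) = (q - 4)*(q + 4)*(q - 4)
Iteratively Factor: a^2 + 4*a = (a + 4)*(a)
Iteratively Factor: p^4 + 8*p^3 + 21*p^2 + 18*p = (p + 3)*(p^3 + 5*p^2 + 6*p) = p*(p + 3)*(p^2 + 5*p + 6) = p*(p + 3)^2*(p + 2)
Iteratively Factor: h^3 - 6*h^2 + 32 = (h - 4)*(h^2 - 2*h - 8) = (h - 4)^2*(h + 2)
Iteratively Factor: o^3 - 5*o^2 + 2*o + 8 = (o - 2)*(o^2 - 3*o - 4) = (o - 2)*(o + 1)*(o - 4)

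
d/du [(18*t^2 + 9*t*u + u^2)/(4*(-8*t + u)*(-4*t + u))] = 7*t*(72*t^2 + 4*t*u - 3*u^2)/(4*(1024*t^4 - 768*t^3*u + 208*t^2*u^2 - 24*t*u^3 + u^4))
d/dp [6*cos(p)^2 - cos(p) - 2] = (1 - 12*cos(p))*sin(p)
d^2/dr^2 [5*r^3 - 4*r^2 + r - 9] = 30*r - 8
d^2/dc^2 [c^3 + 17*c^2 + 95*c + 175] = 6*c + 34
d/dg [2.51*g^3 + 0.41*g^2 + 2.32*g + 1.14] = 7.53*g^2 + 0.82*g + 2.32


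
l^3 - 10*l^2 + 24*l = l*(l - 6)*(l - 4)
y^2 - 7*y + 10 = (y - 5)*(y - 2)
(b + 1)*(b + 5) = b^2 + 6*b + 5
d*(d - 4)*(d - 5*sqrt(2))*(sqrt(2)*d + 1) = sqrt(2)*d^4 - 9*d^3 - 4*sqrt(2)*d^3 - 5*sqrt(2)*d^2 + 36*d^2 + 20*sqrt(2)*d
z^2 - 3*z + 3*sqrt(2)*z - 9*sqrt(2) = (z - 3)*(z + 3*sqrt(2))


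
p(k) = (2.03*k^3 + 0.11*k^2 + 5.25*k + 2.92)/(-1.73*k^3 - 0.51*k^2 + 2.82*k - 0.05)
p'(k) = (5.19*k^2 + 1.02*k - 2.82)*(2.03*k^3 + 0.11*k^2 + 5.25*k + 2.92)/(-1.73*k^3 - 0.51*k^2 + 2.82*k - 0.05)^2 + (6.09*k^2 + 0.22*k + 5.25)/(-1.73*k^3 - 0.51*k^2 + 2.82*k - 0.05)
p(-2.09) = -3.42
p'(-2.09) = -3.84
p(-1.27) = 8.49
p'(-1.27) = -55.94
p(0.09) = 17.11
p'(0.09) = -204.84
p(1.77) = -3.81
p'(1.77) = 5.34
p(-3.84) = -1.64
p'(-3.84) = -0.26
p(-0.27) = -1.81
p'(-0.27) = -12.94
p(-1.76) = -6.01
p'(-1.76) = -15.89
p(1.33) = -11.70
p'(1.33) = 58.15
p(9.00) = -1.20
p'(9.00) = 0.01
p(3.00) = -1.74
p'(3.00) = 0.48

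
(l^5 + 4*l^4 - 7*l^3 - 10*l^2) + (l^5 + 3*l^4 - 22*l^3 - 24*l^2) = 2*l^5 + 7*l^4 - 29*l^3 - 34*l^2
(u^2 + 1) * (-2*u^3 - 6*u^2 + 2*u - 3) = -2*u^5 - 6*u^4 - 9*u^2 + 2*u - 3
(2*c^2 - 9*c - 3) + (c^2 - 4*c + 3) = 3*c^2 - 13*c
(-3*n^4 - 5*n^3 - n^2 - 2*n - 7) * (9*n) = -27*n^5 - 45*n^4 - 9*n^3 - 18*n^2 - 63*n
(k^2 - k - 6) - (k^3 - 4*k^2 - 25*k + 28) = -k^3 + 5*k^2 + 24*k - 34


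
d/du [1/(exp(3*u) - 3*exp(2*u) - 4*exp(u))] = (-3*exp(2*u) + 6*exp(u) + 4)*exp(-u)/(-exp(2*u) + 3*exp(u) + 4)^2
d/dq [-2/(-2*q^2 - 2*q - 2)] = (-2*q - 1)/(q^2 + q + 1)^2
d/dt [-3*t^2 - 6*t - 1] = -6*t - 6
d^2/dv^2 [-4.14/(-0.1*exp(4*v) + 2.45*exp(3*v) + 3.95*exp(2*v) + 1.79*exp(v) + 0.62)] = ((-6.624*exp(3*v) + 91.287*exp(2*v) + 65.412*exp(v) + 7.4106)*(-0.1*exp(4*v) + 2.45*exp(3*v) + 3.95*exp(2*v) + 1.79*exp(v) + 0.62) - 4.14*(-0.8*exp(3*v) + 14.7*exp(2*v) + 15.8*exp(v) + 3.58)*(-0.4*exp(3*v) + 7.35*exp(2*v) + 7.9*exp(v) + 1.79)*exp(v))*exp(v)/(-0.1*exp(4*v) + 2.45*exp(3*v) + 3.95*exp(2*v) + 1.79*exp(v) + 0.62)^3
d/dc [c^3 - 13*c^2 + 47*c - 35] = 3*c^2 - 26*c + 47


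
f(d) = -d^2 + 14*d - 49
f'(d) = 14 - 2*d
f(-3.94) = -119.68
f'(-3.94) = 21.88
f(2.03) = -24.70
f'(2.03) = 9.94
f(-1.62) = -74.30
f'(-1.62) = 17.24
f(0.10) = -47.61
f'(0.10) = 13.80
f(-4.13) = -123.88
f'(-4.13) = 22.26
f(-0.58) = -57.46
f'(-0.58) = 15.16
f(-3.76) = -115.78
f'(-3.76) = 21.52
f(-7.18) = -201.07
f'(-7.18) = 28.36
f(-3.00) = -100.00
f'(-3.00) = 20.00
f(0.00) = -49.00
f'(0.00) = 14.00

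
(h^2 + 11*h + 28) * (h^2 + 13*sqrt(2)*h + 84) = h^4 + 11*h^3 + 13*sqrt(2)*h^3 + 112*h^2 + 143*sqrt(2)*h^2 + 364*sqrt(2)*h + 924*h + 2352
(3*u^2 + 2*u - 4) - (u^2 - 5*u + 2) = 2*u^2 + 7*u - 6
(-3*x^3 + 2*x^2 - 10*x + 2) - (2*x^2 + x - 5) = -3*x^3 - 11*x + 7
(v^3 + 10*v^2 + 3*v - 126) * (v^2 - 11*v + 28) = v^5 - v^4 - 79*v^3 + 121*v^2 + 1470*v - 3528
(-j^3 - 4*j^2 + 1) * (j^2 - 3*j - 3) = -j^5 - j^4 + 15*j^3 + 13*j^2 - 3*j - 3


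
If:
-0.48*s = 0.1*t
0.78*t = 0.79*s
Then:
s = 0.00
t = 0.00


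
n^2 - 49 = (n - 7)*(n + 7)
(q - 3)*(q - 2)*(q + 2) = q^3 - 3*q^2 - 4*q + 12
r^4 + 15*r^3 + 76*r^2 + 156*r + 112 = (r + 2)^2*(r + 4)*(r + 7)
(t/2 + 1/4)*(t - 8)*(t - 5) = t^3/2 - 25*t^2/4 + 67*t/4 + 10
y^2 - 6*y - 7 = (y - 7)*(y + 1)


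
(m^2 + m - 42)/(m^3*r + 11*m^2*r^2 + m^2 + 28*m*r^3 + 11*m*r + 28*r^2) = (m^2 + m - 42)/(m^3*r + 11*m^2*r^2 + m^2 + 28*m*r^3 + 11*m*r + 28*r^2)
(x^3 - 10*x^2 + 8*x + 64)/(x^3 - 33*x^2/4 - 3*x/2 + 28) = 4*(x^2 - 2*x - 8)/(4*x^2 - x - 14)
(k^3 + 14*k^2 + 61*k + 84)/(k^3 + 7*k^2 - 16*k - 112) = (k + 3)/(k - 4)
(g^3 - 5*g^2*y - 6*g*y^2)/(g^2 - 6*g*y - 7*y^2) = g*(-g + 6*y)/(-g + 7*y)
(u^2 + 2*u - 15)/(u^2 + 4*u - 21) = (u + 5)/(u + 7)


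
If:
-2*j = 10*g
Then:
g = -j/5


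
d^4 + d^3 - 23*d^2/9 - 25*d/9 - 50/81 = (d - 5/3)*(d + 1/3)*(d + 2/3)*(d + 5/3)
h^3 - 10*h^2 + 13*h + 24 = (h - 8)*(h - 3)*(h + 1)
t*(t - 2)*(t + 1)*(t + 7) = t^4 + 6*t^3 - 9*t^2 - 14*t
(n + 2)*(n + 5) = n^2 + 7*n + 10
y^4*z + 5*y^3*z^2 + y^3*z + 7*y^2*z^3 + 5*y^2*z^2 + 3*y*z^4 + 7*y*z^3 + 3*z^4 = (y + z)^2*(y + 3*z)*(y*z + z)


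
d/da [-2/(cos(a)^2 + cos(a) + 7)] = -2*(2*cos(a) + 1)*sin(a)/(cos(a)^2 + cos(a) + 7)^2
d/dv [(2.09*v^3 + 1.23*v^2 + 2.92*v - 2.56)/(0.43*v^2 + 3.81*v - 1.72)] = (0.8987*v^4 + 15.9258*v^3 - 7.3537*v^2 - 2.0296*v + 4.7312)/(0.1849*v^4 + 3.2766*v^3 + 13.0369*v^2 - 13.1064*v + 2.9584)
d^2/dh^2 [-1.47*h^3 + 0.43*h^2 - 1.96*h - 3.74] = 0.86 - 8.82*h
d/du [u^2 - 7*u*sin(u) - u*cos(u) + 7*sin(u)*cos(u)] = u*sin(u) - 7*u*cos(u) + 2*u - 7*sin(u) - cos(u) + 7*cos(2*u)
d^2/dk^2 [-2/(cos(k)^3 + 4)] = 6*((3*sin(k)^2 - 1)*(cos(k)^3 + 4) - 6*sin(k)^2*cos(k)^3)*cos(k)/(cos(k)^3 + 4)^3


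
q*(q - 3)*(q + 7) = q^3 + 4*q^2 - 21*q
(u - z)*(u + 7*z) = u^2 + 6*u*z - 7*z^2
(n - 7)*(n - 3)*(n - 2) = n^3 - 12*n^2 + 41*n - 42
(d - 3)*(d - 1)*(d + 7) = d^3 + 3*d^2 - 25*d + 21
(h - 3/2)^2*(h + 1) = h^3 - 2*h^2 - 3*h/4 + 9/4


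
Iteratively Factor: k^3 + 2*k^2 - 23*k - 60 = (k - 5)*(k^2 + 7*k + 12) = (k - 5)*(k + 3)*(k + 4)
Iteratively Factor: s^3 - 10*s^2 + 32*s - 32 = (s - 2)*(s^2 - 8*s + 16) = (s - 4)*(s - 2)*(s - 4)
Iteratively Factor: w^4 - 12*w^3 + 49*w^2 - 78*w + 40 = (w - 4)*(w^3 - 8*w^2 + 17*w - 10) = (w - 4)*(w - 1)*(w^2 - 7*w + 10) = (w - 5)*(w - 4)*(w - 1)*(w - 2)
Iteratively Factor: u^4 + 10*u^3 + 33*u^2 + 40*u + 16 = (u + 4)*(u^3 + 6*u^2 + 9*u + 4) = (u + 1)*(u + 4)*(u^2 + 5*u + 4) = (u + 1)^2*(u + 4)*(u + 4)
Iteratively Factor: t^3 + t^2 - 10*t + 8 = (t - 1)*(t^2 + 2*t - 8) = (t - 1)*(t + 4)*(t - 2)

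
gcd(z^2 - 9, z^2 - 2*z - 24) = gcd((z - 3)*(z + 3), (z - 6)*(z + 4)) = 1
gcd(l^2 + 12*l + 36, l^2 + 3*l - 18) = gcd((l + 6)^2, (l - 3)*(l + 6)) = l + 6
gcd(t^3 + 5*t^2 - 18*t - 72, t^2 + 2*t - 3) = t + 3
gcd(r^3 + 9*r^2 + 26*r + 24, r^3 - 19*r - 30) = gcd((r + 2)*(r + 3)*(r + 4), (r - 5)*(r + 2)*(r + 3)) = r^2 + 5*r + 6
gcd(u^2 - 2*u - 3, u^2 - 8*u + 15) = u - 3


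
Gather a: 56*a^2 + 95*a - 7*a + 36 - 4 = 56*a^2 + 88*a + 32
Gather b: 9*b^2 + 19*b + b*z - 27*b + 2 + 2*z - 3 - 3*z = 9*b^2 + b*(z - 8) - z - 1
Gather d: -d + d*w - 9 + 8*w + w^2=d*(w - 1) + w^2 + 8*w - 9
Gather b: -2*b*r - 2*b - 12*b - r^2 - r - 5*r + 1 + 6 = b*(-2*r - 14) - r^2 - 6*r + 7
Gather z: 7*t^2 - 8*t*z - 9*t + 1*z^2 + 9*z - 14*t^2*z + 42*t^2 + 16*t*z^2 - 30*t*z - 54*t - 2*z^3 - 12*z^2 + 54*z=49*t^2 - 63*t - 2*z^3 + z^2*(16*t - 11) + z*(-14*t^2 - 38*t + 63)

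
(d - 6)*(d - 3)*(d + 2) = d^3 - 7*d^2 + 36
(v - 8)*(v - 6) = v^2 - 14*v + 48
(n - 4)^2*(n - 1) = n^3 - 9*n^2 + 24*n - 16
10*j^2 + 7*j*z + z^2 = (2*j + z)*(5*j + z)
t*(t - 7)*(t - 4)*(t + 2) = t^4 - 9*t^3 + 6*t^2 + 56*t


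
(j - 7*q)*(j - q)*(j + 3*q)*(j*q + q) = j^4*q - 5*j^3*q^2 + j^3*q - 17*j^2*q^3 - 5*j^2*q^2 + 21*j*q^4 - 17*j*q^3 + 21*q^4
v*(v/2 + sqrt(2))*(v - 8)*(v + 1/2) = v^4/2 - 15*v^3/4 + sqrt(2)*v^3 - 15*sqrt(2)*v^2/2 - 2*v^2 - 4*sqrt(2)*v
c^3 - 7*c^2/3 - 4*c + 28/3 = (c - 7/3)*(c - 2)*(c + 2)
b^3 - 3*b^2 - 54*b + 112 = (b - 8)*(b - 2)*(b + 7)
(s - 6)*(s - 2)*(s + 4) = s^3 - 4*s^2 - 20*s + 48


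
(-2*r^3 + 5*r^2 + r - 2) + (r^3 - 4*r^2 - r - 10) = -r^3 + r^2 - 12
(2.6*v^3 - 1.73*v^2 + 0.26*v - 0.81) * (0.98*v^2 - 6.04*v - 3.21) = 2.548*v^5 - 17.3994*v^4 + 2.358*v^3 + 3.1891*v^2 + 4.0578*v + 2.6001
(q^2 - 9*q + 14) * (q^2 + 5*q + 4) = q^4 - 4*q^3 - 27*q^2 + 34*q + 56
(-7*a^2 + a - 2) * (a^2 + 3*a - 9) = -7*a^4 - 20*a^3 + 64*a^2 - 15*a + 18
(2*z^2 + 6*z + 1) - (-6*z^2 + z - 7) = 8*z^2 + 5*z + 8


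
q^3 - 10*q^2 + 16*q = q*(q - 8)*(q - 2)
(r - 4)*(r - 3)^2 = r^3 - 10*r^2 + 33*r - 36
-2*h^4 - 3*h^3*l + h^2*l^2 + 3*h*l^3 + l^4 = (-h + l)*(h + l)^2*(2*h + l)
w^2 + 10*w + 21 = (w + 3)*(w + 7)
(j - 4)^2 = j^2 - 8*j + 16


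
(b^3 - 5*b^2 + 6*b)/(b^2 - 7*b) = (b^2 - 5*b + 6)/(b - 7)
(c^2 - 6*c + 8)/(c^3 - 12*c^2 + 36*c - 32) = (c - 4)/(c^2 - 10*c + 16)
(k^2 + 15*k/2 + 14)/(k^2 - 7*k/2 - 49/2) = (k + 4)/(k - 7)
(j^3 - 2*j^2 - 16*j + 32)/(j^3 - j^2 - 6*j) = (-j^3 + 2*j^2 + 16*j - 32)/(j*(-j^2 + j + 6))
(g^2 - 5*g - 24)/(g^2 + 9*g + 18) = (g - 8)/(g + 6)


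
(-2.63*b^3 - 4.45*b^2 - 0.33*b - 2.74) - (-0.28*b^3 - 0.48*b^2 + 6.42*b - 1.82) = -2.35*b^3 - 3.97*b^2 - 6.75*b - 0.92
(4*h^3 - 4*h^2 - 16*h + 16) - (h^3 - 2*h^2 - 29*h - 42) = 3*h^3 - 2*h^2 + 13*h + 58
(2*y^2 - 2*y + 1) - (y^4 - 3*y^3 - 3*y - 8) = -y^4 + 3*y^3 + 2*y^2 + y + 9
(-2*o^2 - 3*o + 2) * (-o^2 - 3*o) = 2*o^4 + 9*o^3 + 7*o^2 - 6*o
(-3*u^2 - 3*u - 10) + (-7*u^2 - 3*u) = -10*u^2 - 6*u - 10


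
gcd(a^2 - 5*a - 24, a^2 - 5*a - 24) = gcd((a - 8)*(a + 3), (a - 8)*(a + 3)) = a^2 - 5*a - 24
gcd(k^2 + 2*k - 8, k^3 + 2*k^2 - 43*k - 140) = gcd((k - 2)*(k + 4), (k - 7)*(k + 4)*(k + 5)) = k + 4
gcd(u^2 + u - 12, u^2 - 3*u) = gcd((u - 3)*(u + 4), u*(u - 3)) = u - 3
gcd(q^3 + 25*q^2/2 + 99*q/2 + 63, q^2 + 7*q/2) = q + 7/2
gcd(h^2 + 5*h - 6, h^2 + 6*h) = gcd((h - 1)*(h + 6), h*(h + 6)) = h + 6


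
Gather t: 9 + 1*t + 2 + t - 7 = 2*t + 4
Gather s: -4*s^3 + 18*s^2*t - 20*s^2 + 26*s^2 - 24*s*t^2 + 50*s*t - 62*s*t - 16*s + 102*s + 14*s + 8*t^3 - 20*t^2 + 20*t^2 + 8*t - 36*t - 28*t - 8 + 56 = -4*s^3 + s^2*(18*t + 6) + s*(-24*t^2 - 12*t + 100) + 8*t^3 - 56*t + 48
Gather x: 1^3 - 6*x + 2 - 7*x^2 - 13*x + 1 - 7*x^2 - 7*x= -14*x^2 - 26*x + 4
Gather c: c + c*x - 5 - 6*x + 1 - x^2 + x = c*(x + 1) - x^2 - 5*x - 4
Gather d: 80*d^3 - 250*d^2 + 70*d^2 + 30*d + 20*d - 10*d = 80*d^3 - 180*d^2 + 40*d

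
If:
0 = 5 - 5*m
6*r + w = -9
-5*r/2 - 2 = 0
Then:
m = 1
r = -4/5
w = -21/5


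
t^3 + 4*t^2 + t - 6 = (t - 1)*(t + 2)*(t + 3)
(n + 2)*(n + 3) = n^2 + 5*n + 6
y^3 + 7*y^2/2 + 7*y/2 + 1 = (y + 1/2)*(y + 1)*(y + 2)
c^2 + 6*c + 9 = (c + 3)^2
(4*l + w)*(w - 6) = 4*l*w - 24*l + w^2 - 6*w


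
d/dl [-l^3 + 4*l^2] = l*(8 - 3*l)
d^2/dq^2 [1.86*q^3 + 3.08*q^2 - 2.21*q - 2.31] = 11.16*q + 6.16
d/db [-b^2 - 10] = -2*b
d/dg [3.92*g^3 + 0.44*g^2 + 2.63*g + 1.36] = 11.76*g^2 + 0.88*g + 2.63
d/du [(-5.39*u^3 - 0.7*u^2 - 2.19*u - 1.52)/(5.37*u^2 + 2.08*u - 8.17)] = (-28.9443*u^4 - 22.4224*u^3 + 142.4132*u^2 + 27.7628*u + 21.0539)/(28.8369*u^4 + 22.3392*u^3 - 83.4194*u^2 - 33.9872*u + 66.7489)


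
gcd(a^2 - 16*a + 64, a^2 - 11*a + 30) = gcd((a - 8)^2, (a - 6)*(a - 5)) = 1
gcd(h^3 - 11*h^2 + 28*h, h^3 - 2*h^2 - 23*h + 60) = h - 4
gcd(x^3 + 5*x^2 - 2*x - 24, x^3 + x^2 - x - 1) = 1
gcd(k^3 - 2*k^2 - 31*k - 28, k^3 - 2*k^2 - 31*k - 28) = k^3 - 2*k^2 - 31*k - 28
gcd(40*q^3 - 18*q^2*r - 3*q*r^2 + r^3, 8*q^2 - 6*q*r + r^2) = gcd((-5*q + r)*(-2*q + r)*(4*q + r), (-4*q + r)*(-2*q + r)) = 2*q - r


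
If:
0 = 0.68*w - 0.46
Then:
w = 0.68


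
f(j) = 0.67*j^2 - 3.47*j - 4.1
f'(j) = 1.34*j - 3.47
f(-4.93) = 29.29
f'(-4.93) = -10.08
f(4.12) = -7.02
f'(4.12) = 2.05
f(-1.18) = 0.93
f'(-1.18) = -5.05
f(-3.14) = 13.40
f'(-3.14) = -7.68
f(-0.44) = -2.44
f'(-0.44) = -4.06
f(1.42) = -7.68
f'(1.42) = -1.57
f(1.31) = -7.50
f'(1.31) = -1.71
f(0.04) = -4.24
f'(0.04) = -3.42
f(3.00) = -8.48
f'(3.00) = 0.55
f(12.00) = 50.74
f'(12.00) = 12.61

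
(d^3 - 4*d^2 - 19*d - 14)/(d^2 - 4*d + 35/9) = 9*(d^3 - 4*d^2 - 19*d - 14)/(9*d^2 - 36*d + 35)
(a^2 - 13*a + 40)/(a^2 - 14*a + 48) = (a - 5)/(a - 6)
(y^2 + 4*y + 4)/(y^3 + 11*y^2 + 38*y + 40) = (y + 2)/(y^2 + 9*y + 20)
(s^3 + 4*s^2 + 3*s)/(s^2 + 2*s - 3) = s*(s + 1)/(s - 1)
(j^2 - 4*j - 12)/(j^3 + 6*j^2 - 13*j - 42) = (j - 6)/(j^2 + 4*j - 21)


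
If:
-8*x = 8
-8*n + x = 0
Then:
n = -1/8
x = -1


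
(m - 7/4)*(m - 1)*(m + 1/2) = m^3 - 9*m^2/4 + 3*m/8 + 7/8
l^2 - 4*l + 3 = (l - 3)*(l - 1)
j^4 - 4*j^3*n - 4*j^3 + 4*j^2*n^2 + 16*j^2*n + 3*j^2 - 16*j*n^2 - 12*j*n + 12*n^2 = (j - 3)*(j - 1)*(j - 2*n)^2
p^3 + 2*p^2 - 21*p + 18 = (p - 3)*(p - 1)*(p + 6)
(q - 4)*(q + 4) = q^2 - 16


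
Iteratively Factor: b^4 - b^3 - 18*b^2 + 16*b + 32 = (b - 2)*(b^3 + b^2 - 16*b - 16) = (b - 2)*(b + 4)*(b^2 - 3*b - 4) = (b - 2)*(b + 1)*(b + 4)*(b - 4)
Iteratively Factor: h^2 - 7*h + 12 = (h - 3)*(h - 4)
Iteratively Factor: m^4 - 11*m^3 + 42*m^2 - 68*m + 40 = (m - 5)*(m^3 - 6*m^2 + 12*m - 8) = (m - 5)*(m - 2)*(m^2 - 4*m + 4) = (m - 5)*(m - 2)^2*(m - 2)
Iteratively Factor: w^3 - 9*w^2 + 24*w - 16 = (w - 4)*(w^2 - 5*w + 4) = (w - 4)^2*(w - 1)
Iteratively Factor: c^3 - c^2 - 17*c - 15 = (c + 1)*(c^2 - 2*c - 15) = (c - 5)*(c + 1)*(c + 3)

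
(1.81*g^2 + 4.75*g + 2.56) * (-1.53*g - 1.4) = -2.7693*g^3 - 9.8015*g^2 - 10.5668*g - 3.584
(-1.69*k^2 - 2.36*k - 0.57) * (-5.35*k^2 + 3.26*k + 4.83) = 9.0415*k^4 + 7.1166*k^3 - 12.8068*k^2 - 13.257*k - 2.7531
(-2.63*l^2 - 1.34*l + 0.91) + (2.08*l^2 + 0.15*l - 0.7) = -0.55*l^2 - 1.19*l + 0.21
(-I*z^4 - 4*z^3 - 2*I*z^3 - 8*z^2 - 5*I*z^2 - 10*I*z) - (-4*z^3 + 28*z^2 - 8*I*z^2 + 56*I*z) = -I*z^4 - 2*I*z^3 - 36*z^2 + 3*I*z^2 - 66*I*z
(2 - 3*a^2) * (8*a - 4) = -24*a^3 + 12*a^2 + 16*a - 8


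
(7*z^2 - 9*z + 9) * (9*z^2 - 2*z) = 63*z^4 - 95*z^3 + 99*z^2 - 18*z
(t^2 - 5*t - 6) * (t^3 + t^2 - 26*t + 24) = t^5 - 4*t^4 - 37*t^3 + 148*t^2 + 36*t - 144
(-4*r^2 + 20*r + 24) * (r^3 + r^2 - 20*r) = -4*r^5 + 16*r^4 + 124*r^3 - 376*r^2 - 480*r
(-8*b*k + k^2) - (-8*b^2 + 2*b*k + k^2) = 8*b^2 - 10*b*k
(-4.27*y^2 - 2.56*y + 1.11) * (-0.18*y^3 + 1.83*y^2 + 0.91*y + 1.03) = 0.7686*y^5 - 7.3533*y^4 - 8.7703*y^3 - 4.6964*y^2 - 1.6267*y + 1.1433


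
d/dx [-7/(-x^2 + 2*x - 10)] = 14*(1 - x)/(x^2 - 2*x + 10)^2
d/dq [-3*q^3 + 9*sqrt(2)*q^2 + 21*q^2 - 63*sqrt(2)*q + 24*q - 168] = -9*q^2 + 18*sqrt(2)*q + 42*q - 63*sqrt(2) + 24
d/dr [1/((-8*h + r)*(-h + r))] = (9*h - 2*r)/((h - r)^2*(8*h - r)^2)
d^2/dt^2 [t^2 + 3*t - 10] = 2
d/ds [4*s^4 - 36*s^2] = 16*s^3 - 72*s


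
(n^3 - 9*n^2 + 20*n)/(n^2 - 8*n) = (n^2 - 9*n + 20)/(n - 8)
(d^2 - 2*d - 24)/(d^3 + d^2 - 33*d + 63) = (d^2 - 2*d - 24)/(d^3 + d^2 - 33*d + 63)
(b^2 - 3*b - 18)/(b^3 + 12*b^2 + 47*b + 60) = (b - 6)/(b^2 + 9*b + 20)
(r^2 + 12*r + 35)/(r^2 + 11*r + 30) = (r + 7)/(r + 6)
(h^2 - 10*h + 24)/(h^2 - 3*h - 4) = (h - 6)/(h + 1)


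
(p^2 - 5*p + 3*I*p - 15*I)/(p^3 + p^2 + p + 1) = (p^2 + p*(-5 + 3*I) - 15*I)/(p^3 + p^2 + p + 1)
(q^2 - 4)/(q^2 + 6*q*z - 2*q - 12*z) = (q + 2)/(q + 6*z)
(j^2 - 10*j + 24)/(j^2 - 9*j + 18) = (j - 4)/(j - 3)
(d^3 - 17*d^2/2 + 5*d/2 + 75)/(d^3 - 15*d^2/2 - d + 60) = (d - 5)/(d - 4)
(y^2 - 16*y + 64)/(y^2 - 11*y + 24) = (y - 8)/(y - 3)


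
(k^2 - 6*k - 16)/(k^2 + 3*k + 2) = (k - 8)/(k + 1)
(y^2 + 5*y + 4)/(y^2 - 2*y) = (y^2 + 5*y + 4)/(y*(y - 2))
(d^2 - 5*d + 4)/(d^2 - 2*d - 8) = (d - 1)/(d + 2)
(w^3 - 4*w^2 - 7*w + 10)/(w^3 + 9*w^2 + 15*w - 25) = (w^2 - 3*w - 10)/(w^2 + 10*w + 25)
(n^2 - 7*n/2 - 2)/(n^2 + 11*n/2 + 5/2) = (n - 4)/(n + 5)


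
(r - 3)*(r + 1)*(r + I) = r^3 - 2*r^2 + I*r^2 - 3*r - 2*I*r - 3*I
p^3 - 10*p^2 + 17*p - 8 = (p - 8)*(p - 1)^2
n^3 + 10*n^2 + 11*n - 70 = (n - 2)*(n + 5)*(n + 7)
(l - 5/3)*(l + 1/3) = l^2 - 4*l/3 - 5/9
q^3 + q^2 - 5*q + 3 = (q - 1)^2*(q + 3)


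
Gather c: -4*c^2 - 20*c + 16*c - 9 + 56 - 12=-4*c^2 - 4*c + 35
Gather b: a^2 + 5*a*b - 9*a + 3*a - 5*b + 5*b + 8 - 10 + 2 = a^2 + 5*a*b - 6*a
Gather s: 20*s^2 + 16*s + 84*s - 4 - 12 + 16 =20*s^2 + 100*s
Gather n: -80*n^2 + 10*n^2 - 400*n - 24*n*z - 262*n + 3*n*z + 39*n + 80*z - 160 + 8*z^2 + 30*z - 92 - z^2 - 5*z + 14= -70*n^2 + n*(-21*z - 623) + 7*z^2 + 105*z - 238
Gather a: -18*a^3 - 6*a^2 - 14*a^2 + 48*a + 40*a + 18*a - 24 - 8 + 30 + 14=-18*a^3 - 20*a^2 + 106*a + 12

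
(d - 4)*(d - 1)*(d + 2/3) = d^3 - 13*d^2/3 + 2*d/3 + 8/3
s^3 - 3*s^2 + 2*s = s*(s - 2)*(s - 1)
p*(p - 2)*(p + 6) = p^3 + 4*p^2 - 12*p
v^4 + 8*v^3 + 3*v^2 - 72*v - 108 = (v - 3)*(v + 2)*(v + 3)*(v + 6)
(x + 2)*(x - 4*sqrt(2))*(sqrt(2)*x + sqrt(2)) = sqrt(2)*x^3 - 8*x^2 + 3*sqrt(2)*x^2 - 24*x + 2*sqrt(2)*x - 16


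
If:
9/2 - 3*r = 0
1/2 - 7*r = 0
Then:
No Solution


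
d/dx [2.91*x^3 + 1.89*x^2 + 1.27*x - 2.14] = 8.73*x^2 + 3.78*x + 1.27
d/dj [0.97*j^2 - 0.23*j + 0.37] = 1.94*j - 0.23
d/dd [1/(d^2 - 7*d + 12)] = (7 - 2*d)/(d^2 - 7*d + 12)^2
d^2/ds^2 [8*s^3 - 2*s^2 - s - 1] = 48*s - 4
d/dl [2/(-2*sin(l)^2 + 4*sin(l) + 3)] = 8*(sin(l) - 1)*cos(l)/(4*sin(l) + cos(2*l) + 2)^2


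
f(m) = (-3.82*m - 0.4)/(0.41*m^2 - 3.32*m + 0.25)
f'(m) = (3.32 - 0.82*m)*(-3.82*m - 0.4)/(0.41*m^2 - 3.32*m + 0.25)^2 - 3.82/(0.41*m^2 - 3.32*m + 0.25)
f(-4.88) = 0.70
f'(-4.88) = 0.05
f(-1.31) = 0.87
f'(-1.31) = -0.00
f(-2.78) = 0.81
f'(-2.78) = 0.06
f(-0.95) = 0.86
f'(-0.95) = -0.08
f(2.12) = 1.72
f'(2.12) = 0.22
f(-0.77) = 0.83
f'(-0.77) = -0.17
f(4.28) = 2.60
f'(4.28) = 0.67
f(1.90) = 1.67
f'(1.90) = 0.19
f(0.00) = -1.60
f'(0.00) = -36.53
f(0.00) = -1.60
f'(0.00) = -36.53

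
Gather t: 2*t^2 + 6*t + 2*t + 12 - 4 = 2*t^2 + 8*t + 8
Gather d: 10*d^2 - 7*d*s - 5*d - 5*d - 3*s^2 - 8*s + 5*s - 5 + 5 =10*d^2 + d*(-7*s - 10) - 3*s^2 - 3*s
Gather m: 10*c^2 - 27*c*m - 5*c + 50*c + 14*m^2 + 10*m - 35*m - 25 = 10*c^2 + 45*c + 14*m^2 + m*(-27*c - 25) - 25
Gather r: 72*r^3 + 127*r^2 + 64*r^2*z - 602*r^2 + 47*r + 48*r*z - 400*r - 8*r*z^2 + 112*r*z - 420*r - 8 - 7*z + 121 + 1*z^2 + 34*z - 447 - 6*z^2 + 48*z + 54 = 72*r^3 + r^2*(64*z - 475) + r*(-8*z^2 + 160*z - 773) - 5*z^2 + 75*z - 280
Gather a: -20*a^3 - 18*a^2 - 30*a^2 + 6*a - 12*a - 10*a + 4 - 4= -20*a^3 - 48*a^2 - 16*a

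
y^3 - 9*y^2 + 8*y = y*(y - 8)*(y - 1)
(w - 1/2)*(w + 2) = w^2 + 3*w/2 - 1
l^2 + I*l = l*(l + I)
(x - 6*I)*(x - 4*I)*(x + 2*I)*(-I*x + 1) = -I*x^4 - 7*x^3 - 4*I*x^2 - 52*x - 48*I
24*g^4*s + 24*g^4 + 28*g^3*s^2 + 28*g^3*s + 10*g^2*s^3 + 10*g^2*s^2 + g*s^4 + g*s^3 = (2*g + s)^2*(6*g + s)*(g*s + g)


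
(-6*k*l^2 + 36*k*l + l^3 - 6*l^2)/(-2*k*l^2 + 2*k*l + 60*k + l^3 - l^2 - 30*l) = l*(6*k - l)/(2*k*l + 10*k - l^2 - 5*l)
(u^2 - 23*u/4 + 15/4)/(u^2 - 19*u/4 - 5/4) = (4*u - 3)/(4*u + 1)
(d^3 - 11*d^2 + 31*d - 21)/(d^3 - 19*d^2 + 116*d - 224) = (d^2 - 4*d + 3)/(d^2 - 12*d + 32)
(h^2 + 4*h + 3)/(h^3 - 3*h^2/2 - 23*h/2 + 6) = 2*(h + 1)/(2*h^2 - 9*h + 4)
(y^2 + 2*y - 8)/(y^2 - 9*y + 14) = (y + 4)/(y - 7)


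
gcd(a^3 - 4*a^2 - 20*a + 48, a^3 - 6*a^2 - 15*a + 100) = a + 4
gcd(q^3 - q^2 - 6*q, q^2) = q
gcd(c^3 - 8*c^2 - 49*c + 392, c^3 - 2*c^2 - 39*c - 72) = c - 8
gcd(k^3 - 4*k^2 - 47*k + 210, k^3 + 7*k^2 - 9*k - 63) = k + 7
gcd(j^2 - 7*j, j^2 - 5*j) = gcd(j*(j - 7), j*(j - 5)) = j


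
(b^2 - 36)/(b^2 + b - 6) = (b^2 - 36)/(b^2 + b - 6)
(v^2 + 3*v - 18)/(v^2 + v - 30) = (v - 3)/(v - 5)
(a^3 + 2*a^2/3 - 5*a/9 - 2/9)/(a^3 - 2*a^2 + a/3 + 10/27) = 3*(a + 1)/(3*a - 5)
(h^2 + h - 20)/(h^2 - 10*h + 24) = (h + 5)/(h - 6)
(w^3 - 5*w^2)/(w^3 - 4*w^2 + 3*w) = w*(w - 5)/(w^2 - 4*w + 3)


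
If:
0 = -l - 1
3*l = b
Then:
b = -3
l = -1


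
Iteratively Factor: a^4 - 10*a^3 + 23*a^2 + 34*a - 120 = (a - 4)*(a^3 - 6*a^2 - a + 30) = (a - 4)*(a - 3)*(a^2 - 3*a - 10) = (a - 5)*(a - 4)*(a - 3)*(a + 2)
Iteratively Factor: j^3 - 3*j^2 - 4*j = (j)*(j^2 - 3*j - 4) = j*(j - 4)*(j + 1)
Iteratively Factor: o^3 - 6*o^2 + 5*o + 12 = (o + 1)*(o^2 - 7*o + 12) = (o - 3)*(o + 1)*(o - 4)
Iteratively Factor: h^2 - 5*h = (h - 5)*(h)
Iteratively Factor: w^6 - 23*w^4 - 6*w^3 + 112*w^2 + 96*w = (w + 1)*(w^5 - w^4 - 22*w^3 + 16*w^2 + 96*w) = (w - 3)*(w + 1)*(w^4 + 2*w^3 - 16*w^2 - 32*w) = (w - 4)*(w - 3)*(w + 1)*(w^3 + 6*w^2 + 8*w) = (w - 4)*(w - 3)*(w + 1)*(w + 2)*(w^2 + 4*w) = w*(w - 4)*(w - 3)*(w + 1)*(w + 2)*(w + 4)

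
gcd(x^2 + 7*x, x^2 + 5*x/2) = x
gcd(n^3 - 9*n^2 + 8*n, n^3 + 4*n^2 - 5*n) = n^2 - n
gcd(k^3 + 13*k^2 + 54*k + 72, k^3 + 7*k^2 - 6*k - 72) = k^2 + 10*k + 24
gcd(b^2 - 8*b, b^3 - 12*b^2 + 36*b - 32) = b - 8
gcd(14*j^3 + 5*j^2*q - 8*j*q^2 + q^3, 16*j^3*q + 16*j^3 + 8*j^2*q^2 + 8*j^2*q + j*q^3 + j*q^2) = 1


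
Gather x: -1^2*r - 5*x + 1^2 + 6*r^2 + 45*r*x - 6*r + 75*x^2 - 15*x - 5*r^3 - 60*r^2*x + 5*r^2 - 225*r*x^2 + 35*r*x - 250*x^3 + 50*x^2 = -5*r^3 + 11*r^2 - 7*r - 250*x^3 + x^2*(125 - 225*r) + x*(-60*r^2 + 80*r - 20) + 1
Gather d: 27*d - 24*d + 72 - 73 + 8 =3*d + 7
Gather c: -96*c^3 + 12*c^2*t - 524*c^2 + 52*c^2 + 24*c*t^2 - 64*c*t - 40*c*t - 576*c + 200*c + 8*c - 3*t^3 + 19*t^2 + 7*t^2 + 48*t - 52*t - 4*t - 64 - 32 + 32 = -96*c^3 + c^2*(12*t - 472) + c*(24*t^2 - 104*t - 368) - 3*t^3 + 26*t^2 - 8*t - 64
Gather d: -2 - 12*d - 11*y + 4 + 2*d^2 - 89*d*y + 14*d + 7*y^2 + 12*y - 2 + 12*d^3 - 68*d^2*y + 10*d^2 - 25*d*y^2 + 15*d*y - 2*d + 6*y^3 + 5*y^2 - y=12*d^3 + d^2*(12 - 68*y) + d*(-25*y^2 - 74*y) + 6*y^3 + 12*y^2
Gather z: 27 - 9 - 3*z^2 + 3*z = -3*z^2 + 3*z + 18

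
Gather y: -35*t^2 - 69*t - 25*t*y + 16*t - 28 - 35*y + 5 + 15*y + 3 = -35*t^2 - 53*t + y*(-25*t - 20) - 20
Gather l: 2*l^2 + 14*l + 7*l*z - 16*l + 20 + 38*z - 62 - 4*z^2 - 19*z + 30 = 2*l^2 + l*(7*z - 2) - 4*z^2 + 19*z - 12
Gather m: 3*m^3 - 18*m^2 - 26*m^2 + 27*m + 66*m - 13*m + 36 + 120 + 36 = 3*m^3 - 44*m^2 + 80*m + 192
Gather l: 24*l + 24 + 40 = 24*l + 64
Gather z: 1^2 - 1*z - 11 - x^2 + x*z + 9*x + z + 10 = -x^2 + x*z + 9*x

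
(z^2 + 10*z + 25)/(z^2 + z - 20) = (z + 5)/(z - 4)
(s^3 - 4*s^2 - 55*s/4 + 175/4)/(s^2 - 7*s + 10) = (s^2 + s - 35/4)/(s - 2)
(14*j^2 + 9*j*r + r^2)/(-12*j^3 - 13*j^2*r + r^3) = (14*j^2 + 9*j*r + r^2)/(-12*j^3 - 13*j^2*r + r^3)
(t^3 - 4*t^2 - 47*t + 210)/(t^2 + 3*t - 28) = (t^2 - 11*t + 30)/(t - 4)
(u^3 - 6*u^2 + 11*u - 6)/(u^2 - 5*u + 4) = (u^2 - 5*u + 6)/(u - 4)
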